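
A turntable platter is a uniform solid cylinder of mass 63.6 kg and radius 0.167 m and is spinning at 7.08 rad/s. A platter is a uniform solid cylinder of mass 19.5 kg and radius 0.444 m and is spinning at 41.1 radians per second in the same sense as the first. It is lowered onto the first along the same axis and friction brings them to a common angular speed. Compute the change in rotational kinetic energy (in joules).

The coupling torques are internal; angular momentum about the shared axis is conserved.
Moments of inertia: I_A = ½(63.6)(0.167)² = 0.8869 kg·m²; I_B = ½(19.5)(0.444)² = 1.922 kg·m².
Taking A's sense as positive: L = (0.8869)(7.08) + (1.922)(41.1) = 85.28 kg·m²·rad/s.
Combined I = 0.8869 + 1.922 = 2.809 kg·m².
ω_f = L / I = 85.28 / 2.809 = 30.36 rad/s.
KE_i = ½ΣIω² = 1646 J; KE_f = ½(2.809)(30.36)² = 1294 J.

ΔKE ≈ -351 J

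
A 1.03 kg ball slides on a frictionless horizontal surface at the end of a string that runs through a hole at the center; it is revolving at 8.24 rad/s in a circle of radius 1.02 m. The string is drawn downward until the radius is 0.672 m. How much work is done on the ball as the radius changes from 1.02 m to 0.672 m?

The constraining force is radial, so m r² ω about the center is conserved.
ω₂ = ω₁ (r₁/r₂)² = (8.24)(1.02/0.672)² = 18.98 rad/s.
W = ΔKE = ½m(v₂² − v₁²) = 47.44 J.

W ≈ 47.4 J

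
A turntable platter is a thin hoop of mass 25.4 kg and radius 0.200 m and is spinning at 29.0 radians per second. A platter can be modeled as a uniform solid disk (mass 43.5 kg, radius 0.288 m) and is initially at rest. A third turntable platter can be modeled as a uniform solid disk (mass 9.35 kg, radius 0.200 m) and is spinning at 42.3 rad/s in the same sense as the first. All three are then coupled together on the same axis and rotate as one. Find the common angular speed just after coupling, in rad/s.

No external torque acts about the common axis, so total angular momentum is conserved.
Moments of inertia: I_A = (25.4)(0.200)² = 1.016 kg·m²; I_B = ½(43.5)(0.288)² = 1.804 kg·m²; I_C = ½(9.35)(0.200)² = 0.1870 kg·m².
Taking A's sense as positive: L = (1.016)(29.0) + (0.1870)(42.3) = 37.37 kg·m²·rad/s.
Combined I = 1.016 + 1.804 + 0.1870 = 3.007 kg·m².
ω_f = L / I = 37.37 / 3.007 = 12.43 rad/s.

|ω_f| ≈ 12.4 rad/s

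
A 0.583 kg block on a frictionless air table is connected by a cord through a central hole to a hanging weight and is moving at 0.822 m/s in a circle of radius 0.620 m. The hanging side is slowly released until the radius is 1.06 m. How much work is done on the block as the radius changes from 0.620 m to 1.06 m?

The only horizontal force on the mass is along the cord (radial), so it exerts no torque about the hole and angular momentum m v r is conserved.
v₂ = v₁ r₁ / r₂ = (0.822)(0.620) / (1.06) = 0.4808 m/s.
W = ΔKE = ½m(v₂² − v₁²) = -0.1296 J.

W ≈ -0.130 J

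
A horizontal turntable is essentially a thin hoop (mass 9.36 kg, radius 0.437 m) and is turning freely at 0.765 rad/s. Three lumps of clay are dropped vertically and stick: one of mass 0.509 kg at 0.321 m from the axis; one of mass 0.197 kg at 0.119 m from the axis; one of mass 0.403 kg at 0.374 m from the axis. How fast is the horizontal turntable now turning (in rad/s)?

The added mass arrives with no angular momentum about the axis, and any external torque about the axis is negligible, so the system's angular momentum is conserved.
I_p = (9.36)(0.437)² = 1.787 kg·m².
Added inertia Σmr² = (0.509)(0.321)² + (0.197)(0.119)² + (0.403)(0.374)² = 0.1116 kg·m²; I_f = 1.787 + 0.1116 = 1.899 kg·m².
ω_f = I_p ω_i / I_f = (1.787)(0.765) / 1.899 = 0.7200 rad/s.

ω_f ≈ 0.720 rad/s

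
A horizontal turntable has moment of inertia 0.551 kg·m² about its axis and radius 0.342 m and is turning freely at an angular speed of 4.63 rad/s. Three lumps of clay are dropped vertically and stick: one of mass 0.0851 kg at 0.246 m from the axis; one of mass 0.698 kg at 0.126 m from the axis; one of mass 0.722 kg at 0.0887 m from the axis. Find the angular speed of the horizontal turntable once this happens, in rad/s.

ω_f ≈ 4.45 rad/s

The added mass arrives with no angular momentum about the axis, and any external torque about the axis is negligible, so the system's angular momentum is conserved.
Added inertia Σmr² = (0.0851)(0.246)² + (0.698)(0.126)² + (0.722)(0.0887)² = 0.02191 kg·m²; I_f = 0.5510 + 0.02191 = 0.5729 kg·m².
ω_f = I_p ω_i / I_f = (0.5510)(4.63) / 0.5729 = 4.453 rad/s.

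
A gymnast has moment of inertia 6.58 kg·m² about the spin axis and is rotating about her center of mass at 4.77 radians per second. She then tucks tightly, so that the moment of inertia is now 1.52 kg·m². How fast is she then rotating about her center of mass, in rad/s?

ω₂ ≈ 20.6 rad/s

No external torque acts about the spin axis, so angular momentum is conserved.
ω₂ = I₁ω₁ / I₂ = (6.580)(4.77 rad/s) / (1.520) = 20.65 rad/s.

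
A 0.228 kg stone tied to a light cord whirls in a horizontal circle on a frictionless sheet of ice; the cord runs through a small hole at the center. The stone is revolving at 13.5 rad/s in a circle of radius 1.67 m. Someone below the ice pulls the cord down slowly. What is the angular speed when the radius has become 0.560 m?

No torque about the axis ⇒ m r₁² ω₁ = m r₂² ω₂.
ω₂ = ω₁ (r₁/r₂)² = (13.5)(1.67/0.560)² = 120.1 rad/s.

ω₂ ≈ 120 rad/s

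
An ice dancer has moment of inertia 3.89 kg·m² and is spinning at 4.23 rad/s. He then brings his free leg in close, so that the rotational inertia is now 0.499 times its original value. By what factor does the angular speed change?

ω₂/ω₁ ≈ 2.00

With no external torque about the axis, L is conserved: I₁ω₁ = I₂ω₂.
I₂ = 0.499 × 3.89 = 1.941 kg·m².
ω₂/ω₁ = I₁/I₂ = 3.890 / 1.941 = 2.004.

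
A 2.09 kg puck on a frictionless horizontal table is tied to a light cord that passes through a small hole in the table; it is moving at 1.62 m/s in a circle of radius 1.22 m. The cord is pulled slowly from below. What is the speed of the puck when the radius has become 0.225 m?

Central (radial) force ⇒ zero torque about the center ⇒ m v r is constant.
v₂ = v₁ r₁ / r₂ = (1.62)(1.22) / (0.225) = 8.784 m/s.

v₂ ≈ 8.78 m/s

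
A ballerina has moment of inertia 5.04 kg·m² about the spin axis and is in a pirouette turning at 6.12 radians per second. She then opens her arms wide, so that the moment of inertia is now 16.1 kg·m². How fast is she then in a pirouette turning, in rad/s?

ω₂ ≈ 1.92 rad/s

No external torque acts about the spin axis, so angular momentum is conserved.
ω₂ = I₁ω₁ / I₂ = (5.040)(6.12 rad/s) / (16.10) = 1.916 rad/s.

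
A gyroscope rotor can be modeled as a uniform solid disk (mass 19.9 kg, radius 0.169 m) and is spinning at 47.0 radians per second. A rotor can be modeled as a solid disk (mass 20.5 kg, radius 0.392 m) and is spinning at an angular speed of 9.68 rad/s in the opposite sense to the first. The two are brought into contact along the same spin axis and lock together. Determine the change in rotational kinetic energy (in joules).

ΔKE ≈ -387 J

The coupling torques are internal; angular momentum about the shared axis is conserved.
Moments of inertia: I_A = ½(19.9)(0.169)² = 0.2842 kg·m²; I_B = ½(20.5)(0.392)² = 1.575 kg·m².
Taking A's sense as positive: L = (0.2842)(47.0) − (1.575)(9.68) = -1.890 kg·m²·rad/s.
Combined I = 0.2842 + 1.575 = 1.859 kg·m².
ω_f = L / I = -1.890 / 1.859 = -1.017 rad/s.
KE_i = ½ΣIω² = 387.7 J; KE_f = ½(1.859)(1.017)² = 0.9606 J.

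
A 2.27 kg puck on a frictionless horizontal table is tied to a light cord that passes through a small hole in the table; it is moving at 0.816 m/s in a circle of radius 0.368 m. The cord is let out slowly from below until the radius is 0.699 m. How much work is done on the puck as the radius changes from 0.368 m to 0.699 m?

W ≈ -0.546 J

The only horizontal force on the mass is along the cord (radial), so it exerts no torque about the hole and angular momentum m v r is conserved.
v₂ = v₁ r₁ / r₂ = (0.816)(0.368) / (0.699) = 0.4296 m/s.
W = ΔKE = ½m(v₂² − v₁²) = -0.5463 J.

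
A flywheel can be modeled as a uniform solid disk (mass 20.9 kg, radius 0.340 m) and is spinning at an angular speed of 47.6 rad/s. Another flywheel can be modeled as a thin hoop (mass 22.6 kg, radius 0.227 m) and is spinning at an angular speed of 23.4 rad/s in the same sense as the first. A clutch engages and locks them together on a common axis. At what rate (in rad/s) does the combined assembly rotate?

|ω_f| ≈ 35.7 rad/s

No external torque acts about the common axis, so total angular momentum is conserved.
Moments of inertia: I_A = ½(20.9)(0.340)² = 1.208 kg·m²; I_B = (22.6)(0.227)² = 1.165 kg·m².
Taking A's sense as positive: L = (1.208)(47.6) + (1.165)(23.4) = 84.75 kg·m²·rad/s.
Combined I = 1.208 + 1.165 = 2.373 kg·m².
ω_f = L / I = 84.75 / 2.373 = 35.72 rad/s.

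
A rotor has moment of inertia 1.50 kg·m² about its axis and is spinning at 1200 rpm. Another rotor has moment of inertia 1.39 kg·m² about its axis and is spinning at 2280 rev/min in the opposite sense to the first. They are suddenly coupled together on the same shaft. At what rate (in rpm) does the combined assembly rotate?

|ω_f| ≈ 474 rpm

The coupling torques are internal; angular momentum about the shared axis is conserved.
Taking A's sense as positive: L = (1.500)(1200) − (1.390)(2280) = -1369 kg·m²·rpm.
Combined I = 1.500 + 1.390 = 2.890 kg·m².
ω_f = L / I = -1369 / 2.890 = -473.8 rpm.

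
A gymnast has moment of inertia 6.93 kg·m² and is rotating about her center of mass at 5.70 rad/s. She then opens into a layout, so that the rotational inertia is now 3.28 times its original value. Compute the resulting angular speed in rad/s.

Angular momentum about the spin axis is conserved since the torque about it is zero.
I₂ = 3.28 × 6.93 = 22.73 kg·m².
ω₂ = I₁ω₁ / I₂ = (6.930)(5.70 rad/s) / (22.73) = 1.738 rad/s.

ω₂ ≈ 1.74 rad/s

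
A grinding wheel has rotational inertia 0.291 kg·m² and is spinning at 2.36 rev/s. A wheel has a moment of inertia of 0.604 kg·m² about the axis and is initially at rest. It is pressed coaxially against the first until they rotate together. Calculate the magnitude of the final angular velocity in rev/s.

|ω_f| ≈ 0.767 rev/s

No external torque acts about the common axis, so total angular momentum is conserved.
Taking A's sense as positive: L = (0.2910)(2.36) = 0.6868 kg·m²·rev/s.
Combined I = 0.2910 + 0.6040 = 0.8950 kg·m².
ω_f = L / I = 0.6868 / 0.8950 = 0.7673 rev/s.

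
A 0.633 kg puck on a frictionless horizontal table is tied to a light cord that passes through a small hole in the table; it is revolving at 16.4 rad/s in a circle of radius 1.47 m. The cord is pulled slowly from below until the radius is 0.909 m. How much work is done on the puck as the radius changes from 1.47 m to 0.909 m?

W ≈ 297 J

The constraining force is radial, so m r² ω about the center is conserved.
ω₂ = ω₁ (r₁/r₂)² = (16.4)(1.47/0.909)² = 42.89 rad/s.
W = ΔKE = ½m(v₂² − v₁²) = 297.1 J.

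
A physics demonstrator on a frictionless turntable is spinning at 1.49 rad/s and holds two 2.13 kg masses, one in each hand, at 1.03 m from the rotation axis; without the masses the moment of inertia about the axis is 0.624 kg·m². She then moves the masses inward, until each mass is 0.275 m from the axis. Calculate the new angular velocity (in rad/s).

With no external torque about the axis, L is conserved: I₁ω₁ = I₂ω₂.
I₁ = 0.624 + 2(2.13)(1.03)² = 5.143 kg·m²; I₂ = 0.624 + 2(2.13)(0.275)² = 0.9462 kg·m².
ω₂ = I₁ω₁ / I₂ = (5.143)(1.49 rad/s) / (0.9462) = 8.100 rad/s.

ω₂ ≈ 8.10 rad/s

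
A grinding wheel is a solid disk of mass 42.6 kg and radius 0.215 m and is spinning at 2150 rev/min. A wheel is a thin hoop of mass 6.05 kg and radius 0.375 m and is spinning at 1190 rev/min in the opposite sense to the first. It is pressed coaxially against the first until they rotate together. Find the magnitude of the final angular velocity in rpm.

The coupling torques are internal; angular momentum about the shared axis is conserved.
Moments of inertia: I_A = ½(42.6)(0.215)² = 0.9846 kg·m²; I_B = (6.05)(0.375)² = 0.8508 kg·m².
Taking A's sense as positive: L = (0.9846)(2150) − (0.8508)(1190) = 1104 kg·m²·rpm.
Combined I = 0.9846 + 0.8508 = 1.835 kg·m².
ω_f = L / I = 1104 / 1.835 = 601.8 rpm.

|ω_f| ≈ 602 rpm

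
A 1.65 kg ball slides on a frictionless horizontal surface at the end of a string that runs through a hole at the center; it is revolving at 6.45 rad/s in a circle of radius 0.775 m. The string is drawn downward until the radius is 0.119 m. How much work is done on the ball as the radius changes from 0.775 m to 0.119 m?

W ≈ 854 J

No torque about the axis ⇒ m r₁² ω₁ = m r₂² ω₂.
ω₂ = ω₁ (r₁/r₂)² = (6.45)(0.775/0.119)² = 273.6 rad/s.
W = ΔKE = ½m(v₂² − v₁²) = 853.7 J.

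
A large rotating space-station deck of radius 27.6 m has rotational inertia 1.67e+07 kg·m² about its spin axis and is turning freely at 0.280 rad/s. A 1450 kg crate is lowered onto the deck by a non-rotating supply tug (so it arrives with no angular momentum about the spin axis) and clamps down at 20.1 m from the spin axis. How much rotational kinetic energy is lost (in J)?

energy lost ≈ 22200 J

No external torque acts about the spin axis; L_before = L_after.
Added inertia Σmr² = (1450)(20.1)² = 5.858e+05 kg·m²; I_f = 1.670e+07 + 5.858e+05 = 1.729e+07 kg·m².
ω_f = I_p ω_i / I_f = (1.670e+07)(0.280) / 1.729e+07 = 0.2705 rad/s.
KE_i = ½(1.670e+07)(0.2800 rad/s)² = 6.546e+05 J; KE_f = ½(1.729e+07)(0.2705)² = 6.325e+05 J.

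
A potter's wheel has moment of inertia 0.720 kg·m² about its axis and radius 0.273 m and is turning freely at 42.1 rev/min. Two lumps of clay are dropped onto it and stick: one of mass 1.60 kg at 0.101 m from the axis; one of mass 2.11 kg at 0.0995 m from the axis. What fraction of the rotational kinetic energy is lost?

fraction ≈ 0.0491

The added mass arrives with no angular momentum about the axis, and any external torque about the axis is negligible, so the system's angular momentum is conserved.
Added inertia Σmr² = (1.60)(0.101)² + (2.11)(0.0995)² = 0.03721 kg·m²; I_f = 0.7200 + 0.03721 = 0.7572 kg·m².
ω_f = I_p ω_i / I_f = (0.7200)(42.1) / 0.7572 = 40.03 rpm.
KE_i = ½(0.7200)(4.409 rad/s)² = 6.997 J; KE_f = ½(0.7572)(4.192)² = 6.653 J.
Fraction lost = 0.04914.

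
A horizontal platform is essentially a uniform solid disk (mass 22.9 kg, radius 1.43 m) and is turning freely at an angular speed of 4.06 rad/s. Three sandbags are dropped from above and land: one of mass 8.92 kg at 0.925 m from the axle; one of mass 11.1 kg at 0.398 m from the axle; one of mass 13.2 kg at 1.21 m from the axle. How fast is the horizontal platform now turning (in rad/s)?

The added mass arrives with no angular momentum about the axle, and any external torque about the axle is negligible, so the system's angular momentum is conserved.
I_p = ½(22.9)(1.43)² = 23.41 kg·m².
Added inertia Σmr² = (8.92)(0.925)² + (11.1)(0.398)² + (13.2)(1.21)² = 28.72 kg·m²; I_f = 23.41 + 28.72 = 52.13 kg·m².
ω_f = I_p ω_i / I_f = (23.41)(4.06) / 52.13 = 1.824 rad/s.

ω_f ≈ 1.82 rad/s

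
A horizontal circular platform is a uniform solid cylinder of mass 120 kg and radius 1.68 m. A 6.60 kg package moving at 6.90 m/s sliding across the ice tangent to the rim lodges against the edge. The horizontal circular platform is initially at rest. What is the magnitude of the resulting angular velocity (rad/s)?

About the central axle the impulsive forces during the collision are internal, so angular momentum about that axis is conserved.
I_p = ½(120)(1.68)² = 169.3 kg·m². Taking the sense of the package's angular momentum as positive, L_{package} = m v R = (6.60)(6.90)(1.68) = 76.51 kg·m²/s.
L_i = 0 + 76.51 = 76.51 kg·m²/s.
After sticking, I_f = I_p + m R² = 169.3 + (6.60)(1.68)² = 188.0 kg·m².
ω_f = L_i / I_f = 76.51 / 188.0 = 0.4070 rad/s.

|ω_f| ≈ 0.407 rad/s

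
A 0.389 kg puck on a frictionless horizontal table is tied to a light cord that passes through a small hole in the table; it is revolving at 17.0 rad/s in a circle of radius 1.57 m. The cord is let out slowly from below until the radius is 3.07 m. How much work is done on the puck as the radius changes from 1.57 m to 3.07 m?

No torque about the axis ⇒ m r₁² ω₁ = m r₂² ω₂.
ω₂ = ω₁ (r₁/r₂)² = (17.0)(1.57/3.07)² = 4.446 rad/s.
W = ΔKE = ½m(v₂² − v₁²) = -102.3 J.

W ≈ -102 J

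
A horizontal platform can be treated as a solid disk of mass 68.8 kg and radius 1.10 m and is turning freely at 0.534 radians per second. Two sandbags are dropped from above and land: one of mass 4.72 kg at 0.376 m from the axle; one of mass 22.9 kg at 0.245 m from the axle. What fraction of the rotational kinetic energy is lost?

fraction ≈ 0.0468

The added mass arrives with no angular momentum about the axle, and any external torque about the axle is negligible, so the system's angular momentum is conserved.
I_p = ½(68.8)(1.10)² = 41.62 kg·m².
Added inertia Σmr² = (4.72)(0.376)² + (22.9)(0.245)² = 2.042 kg·m²; I_f = 41.62 + 2.042 = 43.67 kg·m².
ω_f = I_p ω_i / I_f = (41.62)(0.534) / 43.67 = 0.5090 rad/s.
KE_i = ½(41.62)(0.5340 rad/s)² = 5.935 J; KE_f = ½(43.67)(0.5090)² = 5.657 J.
Fraction lost = 0.04676.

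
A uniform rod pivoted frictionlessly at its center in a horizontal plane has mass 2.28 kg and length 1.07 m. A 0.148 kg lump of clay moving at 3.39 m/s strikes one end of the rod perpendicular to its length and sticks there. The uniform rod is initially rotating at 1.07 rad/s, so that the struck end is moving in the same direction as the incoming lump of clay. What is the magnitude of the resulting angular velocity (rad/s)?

The axle reaction passes through the pivot and exerts no torque about it; angular momentum about the pivot is conserved through the impact.
I_p = (1/12)(2.28)(1.07)² = 0.2175 kg·m². Taking the sense of the lump of clay's angular momentum as positive, L_{lump} = m v R = (0.148)(3.39)(1.07/2) = 0.2684 kg·m²/s.
L_i = +I_p ω_p + m v R = +(0.2175)(1.07) + 0.2684 = 0.5012 kg·m²/s.
After sticking, I_f = I_p + m R² = 0.2175 + (0.148)(1.07/2)² = 0.2599 kg·m².
ω_f = L_i / I_f = 0.5012 / 0.2599 = 1.928 rad/s.

|ω_f| ≈ 1.93 rad/s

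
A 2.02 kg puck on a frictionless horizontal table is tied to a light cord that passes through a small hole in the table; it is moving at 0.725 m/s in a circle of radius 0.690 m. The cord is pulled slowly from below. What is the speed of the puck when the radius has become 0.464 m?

Central (radial) force ⇒ zero torque about the center ⇒ m v r is constant.
v₂ = v₁ r₁ / r₂ = (0.725)(0.690) / (0.464) = 1.078 m/s.

v₂ ≈ 1.08 m/s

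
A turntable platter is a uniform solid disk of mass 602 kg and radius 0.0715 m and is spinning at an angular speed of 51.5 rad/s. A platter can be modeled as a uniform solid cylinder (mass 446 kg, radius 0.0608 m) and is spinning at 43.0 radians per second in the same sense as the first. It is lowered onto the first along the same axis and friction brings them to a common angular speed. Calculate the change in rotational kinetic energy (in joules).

No external torque acts about the common axis, so total angular momentum is conserved.
Moments of inertia: I_A = ½(602)(0.0715)² = 1.539 kg·m²; I_B = ½(446)(0.0608)² = 0.8244 kg·m².
Taking A's sense as positive: L = (1.539)(51.5) + (0.8244)(43.0) = 114.7 kg·m²·rad/s.
Combined I = 1.539 + 0.8244 = 2.363 kg·m².
ω_f = L / I = 114.7 / 2.363 = 48.53 rad/s.
KE_i = ½ΣIω² = 2803 J; KE_f = ½(2.363)(48.53)² = 2783 J.

ΔKE ≈ -19.4 J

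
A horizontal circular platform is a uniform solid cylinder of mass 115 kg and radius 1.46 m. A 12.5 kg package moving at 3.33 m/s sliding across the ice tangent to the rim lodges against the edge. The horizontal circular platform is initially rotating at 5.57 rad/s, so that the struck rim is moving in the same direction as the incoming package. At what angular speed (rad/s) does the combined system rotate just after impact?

|ω_f| ≈ 4.98 rad/s

The axle reaction passes through the central axle and exerts no torque about it; angular momentum about the central axle is conserved through the impact.
I_p = ½(115)(1.46)² = 122.6 kg·m². Taking the sense of the package's angular momentum as positive, L_{package} = m v R = (12.5)(3.33)(1.46) = 60.77 kg·m²/s.
L_i = +I_p ω_p + m v R = +(122.6)(5.57) + 60.77 = 743.5 kg·m²/s.
After sticking, I_f = I_p + m R² = 122.6 + (12.5)(1.46)² = 149.2 kg·m².
ω_f = L_i / I_f = 743.5 / 149.2 = 4.983 rad/s.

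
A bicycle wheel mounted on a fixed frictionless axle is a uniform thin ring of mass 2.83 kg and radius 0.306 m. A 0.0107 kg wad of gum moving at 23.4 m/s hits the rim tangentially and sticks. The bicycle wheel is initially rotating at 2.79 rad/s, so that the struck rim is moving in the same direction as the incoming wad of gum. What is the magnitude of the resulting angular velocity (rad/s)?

|ω_f| ≈ 3.07 rad/s

The axle reaction passes through the axle and exerts no torque about it; angular momentum about the axle is conserved through the impact.
I_p = (2.83)(0.306)² = 0.2650 kg·m². Taking the sense of the wad of gum's angular momentum as positive, L_{wad} = m v R = (0.0107)(23.4)(0.306) = 0.07662 kg·m²/s.
L_i = +I_p ω_p + m v R = +(0.2650)(2.79) + 0.07662 = 0.8159 kg·m²/s.
After sticking, I_f = I_p + m R² = 0.2650 + (0.0107)(0.306)² = 0.2660 kg·m².
ω_f = L_i / I_f = 0.8159 / 0.2660 = 3.068 rad/s.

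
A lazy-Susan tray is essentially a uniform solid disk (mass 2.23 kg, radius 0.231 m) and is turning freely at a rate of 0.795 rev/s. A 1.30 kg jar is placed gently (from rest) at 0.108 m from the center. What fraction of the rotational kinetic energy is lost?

fraction ≈ 0.203

No external torque acts about the center; L_before = L_after.
I_p = ½(2.23)(0.231)² = 0.05950 kg·m².
Added inertia Σmr² = (1.30)(0.108)² = 0.01516 kg·m²; I_f = 0.05950 + 0.01516 = 0.07466 kg·m².
ω_f = I_p ω_i / I_f = (0.05950)(0.795) / 0.07466 = 0.6335 rev/s.
KE_i = ½(0.05950)(4.995 rad/s)² = 0.7423 J; KE_f = ½(0.07466)(3.981)² = 0.5915 J.
Fraction lost = 0.2031.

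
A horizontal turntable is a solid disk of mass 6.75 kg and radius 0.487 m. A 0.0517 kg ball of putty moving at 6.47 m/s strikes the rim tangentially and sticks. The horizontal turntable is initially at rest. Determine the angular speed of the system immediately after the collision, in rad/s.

About the axle the impulsive forces during the collision are internal, so angular momentum about that axis is conserved.
I_p = ½(6.75)(0.487)² = 0.8004 kg·m². Taking the sense of the ball of putty's angular momentum as positive, L_{ball} = m v R = (0.0517)(6.47)(0.487) = 0.1629 kg·m²/s.
L_i = 0 + 0.1629 = 0.1629 kg·m²/s.
After sticking, I_f = I_p + m R² = 0.8004 + (0.0517)(0.487)² = 0.8127 kg·m².
ω_f = L_i / I_f = 0.1629 / 0.8127 = 0.2004 rad/s.

|ω_f| ≈ 0.200 rad/s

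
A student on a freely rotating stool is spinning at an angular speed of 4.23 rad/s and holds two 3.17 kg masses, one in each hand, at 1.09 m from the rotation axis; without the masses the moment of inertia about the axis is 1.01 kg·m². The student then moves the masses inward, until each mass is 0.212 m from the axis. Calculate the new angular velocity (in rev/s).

ω₂ ≈ 4.44 rev/s

No external torque acts about the spin axis, so angular momentum is conserved.
I₁ = 1.01 + 2(3.17)(1.09)² = 8.543 kg·m²; I₂ = 1.01 + 2(3.17)(0.212)² = 1.295 kg·m².
ω₂ = I₁ω₁ / I₂ = (8.543)(4.23 rad/s) / (1.295) = 27.90 rad/s = 4.441 rev/s.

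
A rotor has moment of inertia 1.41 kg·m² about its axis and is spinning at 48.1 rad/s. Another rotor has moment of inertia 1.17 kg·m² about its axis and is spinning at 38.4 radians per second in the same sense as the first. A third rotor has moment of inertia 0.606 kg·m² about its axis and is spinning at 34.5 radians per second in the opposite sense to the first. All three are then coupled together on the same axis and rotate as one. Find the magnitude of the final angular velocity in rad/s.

The coupling torques are internal; angular momentum about the shared axis is conserved.
Taking A's sense as positive: L = (1.410)(48.1) + (1.170)(38.4) − (0.6060)(34.5) = 91.84 kg·m²·rad/s.
Combined I = 1.410 + 1.170 + 0.6060 = 3.186 kg·m².
ω_f = L / I = 91.84 / 3.186 = 28.83 rad/s.

|ω_f| ≈ 28.8 rad/s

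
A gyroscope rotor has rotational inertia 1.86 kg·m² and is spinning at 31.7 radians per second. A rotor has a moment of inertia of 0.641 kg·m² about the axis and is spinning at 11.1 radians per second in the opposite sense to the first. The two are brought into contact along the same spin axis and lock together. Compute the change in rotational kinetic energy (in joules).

No external torque acts about the common axis, so total angular momentum is conserved.
Taking A's sense as positive: L = (1.860)(31.7) − (0.6410)(11.1) = 51.85 kg·m²·rad/s.
Combined I = 1.860 + 0.6410 = 2.501 kg·m².
ω_f = L / I = 51.85 / 2.501 = 20.73 rad/s.
KE_i = ½ΣIω² = 974.0 J; KE_f = ½(2.501)(20.73)² = 537.4 J.

ΔKE ≈ -437 J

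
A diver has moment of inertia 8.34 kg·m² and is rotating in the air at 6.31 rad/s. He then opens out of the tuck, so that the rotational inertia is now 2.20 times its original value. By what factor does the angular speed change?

ω₂/ω₁ ≈ 0.455

With no external torque about the axis, L is conserved: I₁ω₁ = I₂ω₂.
I₂ = 2.20 × 8.34 = 18.35 kg·m².
ω₂/ω₁ = I₁/I₂ = 8.340 / 18.35 = 0.4545.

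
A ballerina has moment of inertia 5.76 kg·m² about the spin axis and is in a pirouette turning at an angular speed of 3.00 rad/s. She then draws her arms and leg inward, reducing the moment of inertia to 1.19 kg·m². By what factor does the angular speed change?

ω₂/ω₁ ≈ 4.84

With no external torque about the axis, L is conserved: I₁ω₁ = I₂ω₂.
ω₂/ω₁ = I₁/I₂ = 5.760 / 1.190 = 4.840.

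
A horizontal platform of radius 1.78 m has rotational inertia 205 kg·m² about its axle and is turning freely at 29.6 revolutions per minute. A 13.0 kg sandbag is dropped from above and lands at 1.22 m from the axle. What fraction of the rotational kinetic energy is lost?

fraction ≈ 0.0862

The added mass arrives with no angular momentum about the axle, and any external torque about the axle is negligible, so the system's angular momentum is conserved.
Added inertia Σmr² = (13.0)(1.22)² = 19.35 kg·m²; I_f = 205.0 + 19.35 = 224.3 kg·m².
ω_f = I_p ω_i / I_f = (205.0)(29.6) / 224.3 = 27.05 rpm.
KE_i = ½(205.0)(3.100 rad/s)² = 984.8 J; KE_f = ½(224.3)(2.832)² = 899.9 J.
Fraction lost = 0.08625.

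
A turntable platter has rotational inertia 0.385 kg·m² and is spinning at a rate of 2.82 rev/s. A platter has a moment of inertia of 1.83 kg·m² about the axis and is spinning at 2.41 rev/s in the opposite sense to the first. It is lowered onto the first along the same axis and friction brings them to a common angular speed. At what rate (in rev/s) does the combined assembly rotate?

|ω_f| ≈ 1.50 rev/s

No external torque acts about the common axis, so total angular momentum is conserved.
Taking A's sense as positive: L = (0.3850)(2.82) − (1.830)(2.41) = -3.325 kg·m²·rev/s.
Combined I = 0.3850 + 1.830 = 2.215 kg·m².
ω_f = L / I = -3.325 / 2.215 = -1.501 rev/s.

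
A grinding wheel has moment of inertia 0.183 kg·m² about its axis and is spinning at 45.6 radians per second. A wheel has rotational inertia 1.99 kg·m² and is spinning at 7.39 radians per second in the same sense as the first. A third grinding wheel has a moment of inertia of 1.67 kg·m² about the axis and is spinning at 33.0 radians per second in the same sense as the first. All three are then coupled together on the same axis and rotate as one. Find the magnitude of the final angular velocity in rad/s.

No external torque acts about the common axis, so total angular momentum is conserved.
Taking A's sense as positive: L = (0.1830)(45.6) + (1.990)(7.39) + (1.670)(33.0) = 78.16 kg·m²·rad/s.
Combined I = 0.1830 + 1.990 + 1.670 = 3.843 kg·m².
ω_f = L / I = 78.16 / 3.843 = 20.34 rad/s.

|ω_f| ≈ 20.3 rad/s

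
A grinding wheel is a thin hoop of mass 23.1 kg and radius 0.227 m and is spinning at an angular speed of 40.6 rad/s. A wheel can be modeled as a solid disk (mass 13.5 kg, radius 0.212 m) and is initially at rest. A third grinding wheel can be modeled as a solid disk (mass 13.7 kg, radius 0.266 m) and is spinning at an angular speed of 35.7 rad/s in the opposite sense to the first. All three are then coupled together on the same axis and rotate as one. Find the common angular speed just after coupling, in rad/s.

The coupling torques are internal; angular momentum about the shared axis is conserved.
Moments of inertia: I_A = (23.1)(0.227)² = 1.190 kg·m²; I_B = ½(13.5)(0.212)² = 0.3034 kg·m²; I_C = ½(13.7)(0.266)² = 0.4847 kg·m².
Taking A's sense as positive: L = (1.190)(40.6) − (0.4847)(35.7) = 31.02 kg·m²·rad/s.
Combined I = 1.190 + 0.3034 + 0.4847 = 1.978 kg·m².
ω_f = L / I = 31.02 / 1.978 = 15.68 rad/s.

|ω_f| ≈ 15.7 rad/s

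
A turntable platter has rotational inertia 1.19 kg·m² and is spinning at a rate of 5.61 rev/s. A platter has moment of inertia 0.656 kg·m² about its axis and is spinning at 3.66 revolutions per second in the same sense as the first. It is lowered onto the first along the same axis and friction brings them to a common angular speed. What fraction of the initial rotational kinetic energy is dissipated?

fraction ≈ 0.0348

No external torque acts about the common axis, so total angular momentum is conserved.
Taking A's sense as positive: L = (1.190)(5.61) + (0.6560)(3.66) = 9.077 kg·m²·rev/s.
Combined I = 1.190 + 0.6560 = 1.846 kg·m².
ω_f = L / I = 9.077 / 1.846 = 4.917 rev/s.
KE_i = ½ΣIω² = 912.7 J; KE_f = ½(1.846)(30.89)² = 881.0 J.
Fraction dissipated = (KE_i − KE_f)/KE_i = 0.03478.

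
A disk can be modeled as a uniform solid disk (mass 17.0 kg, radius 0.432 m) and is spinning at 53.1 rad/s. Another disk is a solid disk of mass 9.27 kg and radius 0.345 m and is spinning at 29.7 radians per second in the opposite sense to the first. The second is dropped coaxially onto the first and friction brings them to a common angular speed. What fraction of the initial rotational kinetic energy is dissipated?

fraction ≈ 0.566

No external torque acts about the common axis, so total angular momentum is conserved.
Moments of inertia: I_A = ½(17.0)(0.432)² = 1.586 kg·m²; I_B = ½(9.27)(0.345)² = 0.5517 kg·m².
Taking A's sense as positive: L = (1.586)(53.1) − (0.5517)(29.7) = 67.85 kg·m²·rad/s.
Combined I = 1.586 + 0.5517 = 2.138 kg·m².
ω_f = L / I = 67.85 / 2.138 = 31.73 rad/s.
KE_i = ½ΣIω² = 2480 J; KE_f = ½(2.138)(31.73)² = 1077 J.
Fraction dissipated = (KE_i − KE_f)/KE_i = 0.5659.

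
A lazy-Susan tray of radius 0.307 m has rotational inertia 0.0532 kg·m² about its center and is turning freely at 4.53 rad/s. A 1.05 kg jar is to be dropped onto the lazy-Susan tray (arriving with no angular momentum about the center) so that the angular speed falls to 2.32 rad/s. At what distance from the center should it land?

r ≈ 0.220 m

No external torque acts about the center; L_before = L_after.
I_p ω_i = (I_p + m r²) ω_f ⇒ m r² = I_p(ω_i/ω_f − 1) = 0.05320(4.53/2.32 − 1) = 0.05068 kg·m².
r = √(0.05068/1.05) = 0.2197 m.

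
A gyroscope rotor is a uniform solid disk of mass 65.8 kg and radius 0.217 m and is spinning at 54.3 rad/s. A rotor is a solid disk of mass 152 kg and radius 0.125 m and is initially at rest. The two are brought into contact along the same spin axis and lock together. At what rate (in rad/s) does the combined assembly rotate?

No external torque acts about the common axis, so total angular momentum is conserved.
Moments of inertia: I_A = ½(65.8)(0.217)² = 1.549 kg·m²; I_B = ½(152)(0.125)² = 1.188 kg·m².
Taking A's sense as positive: L = (1.549)(54.3) = 84.12 kg·m²·rad/s.
Combined I = 1.549 + 1.188 = 2.737 kg·m².
ω_f = L / I = 84.12 / 2.737 = 30.74 rad/s.

|ω_f| ≈ 30.7 rad/s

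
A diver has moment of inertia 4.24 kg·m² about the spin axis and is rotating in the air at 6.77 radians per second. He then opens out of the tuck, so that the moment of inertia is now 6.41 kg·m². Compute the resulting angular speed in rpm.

Angular momentum about the spin axis is conserved since the torque about it is zero.
ω₂ = I₁ω₁ / I₂ = (4.240)(6.77 rad/s) / (6.410) = 4.478 rad/s = 42.76 rpm.

ω₂ ≈ 42.8 rpm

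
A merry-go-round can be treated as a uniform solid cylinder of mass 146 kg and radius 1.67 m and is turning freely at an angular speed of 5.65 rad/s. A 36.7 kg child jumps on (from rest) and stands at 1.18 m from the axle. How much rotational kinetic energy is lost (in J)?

energy lost ≈ 652 J

No external torque acts about the axle; L_before = L_after.
I_p = ½(146)(1.67)² = 203.6 kg·m².
Added inertia Σmr² = (36.7)(1.18)² = 51.10 kg·m²; I_f = 203.6 + 51.10 = 254.7 kg·m².
ω_f = I_p ω_i / I_f = (203.6)(5.65) / 254.7 = 4.516 rad/s.
KE_i = ½(203.6)(5.650 rad/s)² = 3250 J; KE_f = ½(254.7)(4.516)² = 2598 J.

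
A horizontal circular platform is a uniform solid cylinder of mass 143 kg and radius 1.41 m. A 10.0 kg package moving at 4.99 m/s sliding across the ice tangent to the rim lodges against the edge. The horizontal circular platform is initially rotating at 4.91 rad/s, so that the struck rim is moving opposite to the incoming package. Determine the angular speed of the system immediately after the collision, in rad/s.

|ω_f| ≈ 3.87 rad/s

The axle reaction passes through the central axle and exerts no torque about it; angular momentum about the central axle is conserved through the impact.
I_p = ½(143)(1.41)² = 142.1 kg·m². Taking the sense of the package's angular momentum as positive, L_{package} = m v R = (10.0)(4.99)(1.41) = 70.36 kg·m²/s.
L_i = −I_p ω_p + m v R = −(142.1)(4.91) + 70.36 = -627.6 kg·m²/s.
After sticking, I_f = I_p + m R² = 142.1 + (10.0)(1.41)² = 162.0 kg·m².
ω_f = L_i / I_f = -627.6 / 162.0 = -3.873 rad/s.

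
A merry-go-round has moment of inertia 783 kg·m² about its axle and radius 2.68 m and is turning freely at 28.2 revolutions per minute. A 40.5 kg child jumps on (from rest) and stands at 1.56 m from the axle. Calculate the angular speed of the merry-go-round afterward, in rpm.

ω_f ≈ 25.0 rpm

No external torque acts about the axle; L_before = L_after.
Added inertia Σmr² = (40.5)(1.56)² = 98.56 kg·m²; I_f = 783.0 + 98.56 = 881.6 kg·m².
ω_f = I_p ω_i / I_f = (783.0)(28.2) / 881.6 = 25.05 rpm.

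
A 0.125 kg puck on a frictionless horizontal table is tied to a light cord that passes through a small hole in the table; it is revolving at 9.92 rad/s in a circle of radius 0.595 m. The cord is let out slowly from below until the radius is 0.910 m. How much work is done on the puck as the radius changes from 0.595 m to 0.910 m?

W ≈ -1.25 J

The constraining force is radial, so m r² ω about the center is conserved.
ω₂ = ω₁ (r₁/r₂)² = (9.92)(0.595/0.910)² = 4.241 rad/s.
W = ΔKE = ½m(v₂² − v₁²) = -1.247 J.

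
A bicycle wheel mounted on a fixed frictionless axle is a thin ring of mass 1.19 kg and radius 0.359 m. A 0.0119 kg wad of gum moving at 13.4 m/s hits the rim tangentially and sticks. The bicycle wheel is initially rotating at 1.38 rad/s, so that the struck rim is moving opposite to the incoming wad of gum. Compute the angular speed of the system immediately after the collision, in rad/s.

|ω_f| ≈ 0.997 rad/s

The axle reaction passes through the axle and exerts no torque about it; angular momentum about the axle is conserved through the impact.
I_p = (1.19)(0.359)² = 0.1534 kg·m². Taking the sense of the wad of gum's angular momentum as positive, L_{wad} = m v R = (0.0119)(13.4)(0.359) = 0.05725 kg·m²/s.
L_i = −I_p ω_p + m v R = −(0.1534)(1.38) + 0.05725 = -0.1544 kg·m²/s.
After sticking, I_f = I_p + m R² = 0.1534 + (0.0119)(0.359)² = 0.1549 kg·m².
ω_f = L_i / I_f = -0.1544 / 0.1549 = -0.9968 rad/s.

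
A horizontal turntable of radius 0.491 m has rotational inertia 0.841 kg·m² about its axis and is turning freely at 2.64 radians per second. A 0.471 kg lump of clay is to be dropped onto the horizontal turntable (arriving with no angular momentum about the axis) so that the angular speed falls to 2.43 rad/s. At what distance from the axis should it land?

r ≈ 0.393 m

No external torque acts about the axis; L_before = L_after.
I_p ω_i = (I_p + m r²) ω_f ⇒ m r² = I_p(ω_i/ω_f − 1) = 0.8410(2.64/2.43 − 1) = 0.07268 kg·m².
r = √(0.07268/0.471) = 0.3928 m.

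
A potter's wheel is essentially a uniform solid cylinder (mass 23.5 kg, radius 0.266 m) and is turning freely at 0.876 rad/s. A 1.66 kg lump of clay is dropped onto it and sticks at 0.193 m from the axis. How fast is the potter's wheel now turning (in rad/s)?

ω_f ≈ 0.815 rad/s

The added mass arrives with no angular momentum about the axis, and any external torque about the axis is negligible, so the system's angular momentum is conserved.
I_p = ½(23.5)(0.266)² = 0.8314 kg·m².
Added inertia Σmr² = (1.66)(0.193)² = 0.06183 kg·m²; I_f = 0.8314 + 0.06183 = 0.8932 kg·m².
ω_f = I_p ω_i / I_f = (0.8314)(0.876) / 0.8932 = 0.8154 rad/s.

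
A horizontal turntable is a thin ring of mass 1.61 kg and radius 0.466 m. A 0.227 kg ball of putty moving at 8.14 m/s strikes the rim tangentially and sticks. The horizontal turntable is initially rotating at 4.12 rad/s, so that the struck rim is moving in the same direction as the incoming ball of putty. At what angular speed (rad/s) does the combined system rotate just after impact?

The axle reaction passes through the axle and exerts no torque about it; angular momentum about the axle is conserved through the impact.
I_p = (1.61)(0.466)² = 0.3496 kg·m². Taking the sense of the ball of putty's angular momentum as positive, L_{ball} = m v R = (0.227)(8.14)(0.466) = 0.8611 kg·m²/s.
L_i = +I_p ω_p + m v R = +(0.3496)(4.12) + 0.8611 = 2.302 kg·m²/s.
After sticking, I_f = I_p + m R² = 0.3496 + (0.227)(0.466)² = 0.3989 kg·m².
ω_f = L_i / I_f = 2.302 / 0.3989 = 5.769 rad/s.

|ω_f| ≈ 5.77 rad/s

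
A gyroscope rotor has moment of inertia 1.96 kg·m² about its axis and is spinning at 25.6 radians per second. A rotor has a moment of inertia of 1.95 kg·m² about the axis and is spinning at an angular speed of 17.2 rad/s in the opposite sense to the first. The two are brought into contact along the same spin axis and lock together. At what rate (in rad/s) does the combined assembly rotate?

|ω_f| ≈ 4.25 rad/s

No external torque acts about the common axis, so total angular momentum is conserved.
Taking A's sense as positive: L = (1.960)(25.6) − (1.950)(17.2) = 16.64 kg·m²·rad/s.
Combined I = 1.960 + 1.950 = 3.910 kg·m².
ω_f = L / I = 16.64 / 3.910 = 4.255 rad/s.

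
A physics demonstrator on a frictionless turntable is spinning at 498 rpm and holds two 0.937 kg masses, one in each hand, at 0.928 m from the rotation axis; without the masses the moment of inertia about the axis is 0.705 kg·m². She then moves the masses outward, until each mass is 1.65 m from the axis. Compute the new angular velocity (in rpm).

No external torque acts about the spin axis, so angular momentum is conserved.
I₁ = 0.705 + 2(0.937)(0.928)² = 2.319 kg·m²; I₂ = 0.705 + 2(0.937)(1.65)² = 5.807 kg·m².
ω₂ = I₁ω₁ / I₂ = (2.319)(498 rpm) / (5.807) = 198.9 rpm.

ω₂ ≈ 199 rpm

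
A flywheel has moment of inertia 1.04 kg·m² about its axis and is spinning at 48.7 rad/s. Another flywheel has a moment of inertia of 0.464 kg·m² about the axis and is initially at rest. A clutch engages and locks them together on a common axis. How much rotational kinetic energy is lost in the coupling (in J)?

The coupling torques are internal; angular momentum about the shared axis is conserved.
Taking A's sense as positive: L = (1.040)(48.7) = 50.65 kg·m²·rad/s.
Combined I = 1.040 + 0.4640 = 1.504 kg·m².
ω_f = L / I = 50.65 / 1.504 = 33.68 rad/s.
KE_i = ½ΣIω² = 1233 J; KE_f = ½(1.504)(33.68)² = 852.8 J.

ΔKE lost ≈ 380 J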